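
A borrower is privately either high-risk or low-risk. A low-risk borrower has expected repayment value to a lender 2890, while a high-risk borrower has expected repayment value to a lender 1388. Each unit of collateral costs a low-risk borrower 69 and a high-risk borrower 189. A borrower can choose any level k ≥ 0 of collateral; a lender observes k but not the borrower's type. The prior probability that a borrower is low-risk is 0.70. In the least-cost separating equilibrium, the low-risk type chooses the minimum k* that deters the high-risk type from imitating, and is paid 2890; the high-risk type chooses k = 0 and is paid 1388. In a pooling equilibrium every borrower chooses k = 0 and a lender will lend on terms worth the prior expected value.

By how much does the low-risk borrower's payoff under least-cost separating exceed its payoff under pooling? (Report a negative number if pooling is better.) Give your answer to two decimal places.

Least-cost separating signal: k* solves 1388 = 2890 − 189·k*, so k* = (2890 − 1388)/189 ≈ 7.9471.
Low-risk type's separating payoff: 2890 − 69 × k* = 2890 − 69 × (2890 − 1388)/189 = 2890 − 103638/189 ≈ 2341.6508.
Pooling payoff: 0.70 × 2890 + 0.30 × 1388 = 2439.4.
Difference: 2341.6508 − 2439.4 = -97.7492, i.e. -97.75 to two decimal places.
The low-risk type would prefer the pooling outcome.

-97.75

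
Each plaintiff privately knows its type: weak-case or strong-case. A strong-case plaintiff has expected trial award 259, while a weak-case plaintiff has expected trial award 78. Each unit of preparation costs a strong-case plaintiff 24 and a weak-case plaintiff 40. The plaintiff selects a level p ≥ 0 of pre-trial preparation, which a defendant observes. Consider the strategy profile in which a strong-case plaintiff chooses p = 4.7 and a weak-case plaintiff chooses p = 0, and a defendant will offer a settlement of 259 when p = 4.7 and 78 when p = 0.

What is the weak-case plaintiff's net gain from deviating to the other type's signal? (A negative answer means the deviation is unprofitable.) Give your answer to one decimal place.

-7.0

Playing p = 0 the weak-case plaintiff receives 78.
Deviating to p = 4.7 brings payment 259 at cost 40 × 4.7 = 188, netting 71.
Gain from deviating: 71 − 78 = -7.0.
The gain is negative, so the weak-case type's incentive-compatibility constraint is satisfied.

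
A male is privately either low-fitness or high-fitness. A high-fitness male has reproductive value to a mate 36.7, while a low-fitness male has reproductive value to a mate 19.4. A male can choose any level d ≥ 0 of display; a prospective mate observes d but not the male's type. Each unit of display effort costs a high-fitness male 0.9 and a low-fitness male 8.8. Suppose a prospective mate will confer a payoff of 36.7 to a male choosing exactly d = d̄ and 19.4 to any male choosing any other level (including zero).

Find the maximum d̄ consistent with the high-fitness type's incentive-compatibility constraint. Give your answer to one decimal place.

Choosing d̄ yields the high-fitness type 36.7 − 0.9·d̄; choosing zero yields 19.4.
The high-fitness type is indifferent at 36.7 − 0.9·d̄ = 19.4, i.e. d̄ = (36.7 − 19.4) / 0.9 ≈ 19.2.
For any d̄ above 19.2 the high-fitness type would rather pool at zero, so separation collapses.

19.2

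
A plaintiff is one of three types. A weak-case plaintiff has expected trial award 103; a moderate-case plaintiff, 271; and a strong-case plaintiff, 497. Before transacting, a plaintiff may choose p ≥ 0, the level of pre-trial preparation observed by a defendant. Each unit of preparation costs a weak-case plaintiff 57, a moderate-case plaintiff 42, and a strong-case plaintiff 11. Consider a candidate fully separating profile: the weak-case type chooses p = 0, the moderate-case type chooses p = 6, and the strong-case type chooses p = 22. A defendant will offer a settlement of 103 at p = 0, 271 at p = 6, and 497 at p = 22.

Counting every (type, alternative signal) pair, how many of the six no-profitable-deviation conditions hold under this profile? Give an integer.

Weak-case (own payoff 103): to p=6 gives 271 − 57×6 = -71 → no gain ✓; to p=22 gives 497 − 57×22 = -757 → no gain ✓.
Strong-case (own payoff 497 − 11×22 = 255): to p=0 gives 103 → no gain ✓; to p=6 gives 271 − 11×6 = 205 → no gain ✓.
Moderate-case (own payoff 271 − 42×6 = 19): to p=0 gives 103 → profitable ✗; to p=22 gives 497 − 42×22 = -427 → no gain ✓.
5 of the 6 constraints hold; not an equilibrium.

5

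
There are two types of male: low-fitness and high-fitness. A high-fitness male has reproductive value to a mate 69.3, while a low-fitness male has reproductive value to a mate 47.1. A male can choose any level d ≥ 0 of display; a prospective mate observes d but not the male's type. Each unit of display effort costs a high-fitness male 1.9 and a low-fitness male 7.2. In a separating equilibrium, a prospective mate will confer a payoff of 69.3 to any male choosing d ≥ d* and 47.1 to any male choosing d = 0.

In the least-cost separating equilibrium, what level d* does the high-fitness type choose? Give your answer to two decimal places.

3.08

A low-fitness male choosing d = 0 receives 47.1.
Imitating at d* instead would pay 69.3 at cost 7.2·d*, netting 69.3 − 7.2·d*.
Indifference: 47.1 = 69.3 − 7.2·d*, so d* = (69.3 − 47.1) / 7.2 ≈ 3.08.
This is the low-fitness type's binding incentive-compatibility constraint; any d ≥ 3.08 sustains separation on that side.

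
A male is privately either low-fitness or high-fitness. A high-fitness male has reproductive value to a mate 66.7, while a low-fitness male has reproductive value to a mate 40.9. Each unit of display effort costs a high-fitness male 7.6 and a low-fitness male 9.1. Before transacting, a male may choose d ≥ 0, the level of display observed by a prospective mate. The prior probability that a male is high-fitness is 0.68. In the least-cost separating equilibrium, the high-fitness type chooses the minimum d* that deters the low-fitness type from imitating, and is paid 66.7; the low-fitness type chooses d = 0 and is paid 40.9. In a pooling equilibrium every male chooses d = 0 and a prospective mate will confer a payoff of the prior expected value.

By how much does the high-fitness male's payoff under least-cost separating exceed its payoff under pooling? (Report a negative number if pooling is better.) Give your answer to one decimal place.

Least-cost separating signal: d* solves 40.9 = 66.7 − 9.1·d*, so d* = (66.7 − 40.9)/9.1 ≈ 2.8352.
High-fitness type's separating payoff: 66.7 − 7.6 × d* = 66.7 − 7.6 × (66.7 − 40.9)/9.1 = 66.7 − 196.08/9.1 ≈ 45.153.
Pooling payoff: 0.68 × 66.7 + 0.32 × 40.9 = 58.444.
Difference: 45.153 − 58.444 = -13.291, i.e. -13.3 to one decimal place.
The high-fitness type would prefer the pooling outcome.

-13.3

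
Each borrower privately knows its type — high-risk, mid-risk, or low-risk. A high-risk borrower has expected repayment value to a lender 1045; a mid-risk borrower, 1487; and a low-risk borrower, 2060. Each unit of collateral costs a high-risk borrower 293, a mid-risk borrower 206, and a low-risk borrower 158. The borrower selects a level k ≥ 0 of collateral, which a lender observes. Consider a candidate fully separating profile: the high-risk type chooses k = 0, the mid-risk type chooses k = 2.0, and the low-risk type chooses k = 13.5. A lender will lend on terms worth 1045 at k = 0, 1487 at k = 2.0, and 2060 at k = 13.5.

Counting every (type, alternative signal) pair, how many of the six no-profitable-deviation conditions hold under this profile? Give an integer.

High-risk (own payoff 1045): to k=2.0 gives 1487 − 293×2.0 = 901 → no gain ✓; to k=13.5 gives 2060 − 293×13.5 = -1895.5 → no gain ✓.
Mid-risk (own payoff 1487 − 206×2.0 = 1075): to k=0 gives 1045 → no gain ✓; to k=13.5 gives 2060 − 206×13.5 = -721 → no gain ✓.
Low-risk (own payoff 2060 − 158×13.5 = -73): to k=0 gives 1045 → profitable ✗; to k=2.0 gives 1487 − 158×2.0 = 1171 → profitable ✗.
4 of the 6 constraints hold; not an equilibrium.

4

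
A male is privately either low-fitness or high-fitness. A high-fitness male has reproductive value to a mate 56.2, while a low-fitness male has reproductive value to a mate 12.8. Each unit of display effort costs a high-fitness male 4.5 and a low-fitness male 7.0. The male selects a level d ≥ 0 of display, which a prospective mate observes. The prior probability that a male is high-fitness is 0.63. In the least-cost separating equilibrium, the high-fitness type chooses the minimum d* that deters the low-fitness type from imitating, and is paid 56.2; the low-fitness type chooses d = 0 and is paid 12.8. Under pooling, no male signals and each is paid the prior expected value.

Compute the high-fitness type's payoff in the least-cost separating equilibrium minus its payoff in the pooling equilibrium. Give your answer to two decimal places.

Least-cost separating signal: d* solves 12.8 = 56.2 − 7.0·d*, so d* = (56.2 − 12.8)/7.0 = 6.2.
High-fitness type's separating payoff: 56.2 − 4.5 × d* = 56.2 − 4.5 × (56.2 − 12.8)/7.0 = 56.2 − 195.3/7.0 = 28.3.
Pooling payoff: 0.63 × 56.2 + 0.37 × 12.8 = 40.142.
Difference: 28.3 − 40.142 = -11.842, i.e. -11.84 to two decimal places.
The high-fitness type would prefer the pooling outcome.

-11.84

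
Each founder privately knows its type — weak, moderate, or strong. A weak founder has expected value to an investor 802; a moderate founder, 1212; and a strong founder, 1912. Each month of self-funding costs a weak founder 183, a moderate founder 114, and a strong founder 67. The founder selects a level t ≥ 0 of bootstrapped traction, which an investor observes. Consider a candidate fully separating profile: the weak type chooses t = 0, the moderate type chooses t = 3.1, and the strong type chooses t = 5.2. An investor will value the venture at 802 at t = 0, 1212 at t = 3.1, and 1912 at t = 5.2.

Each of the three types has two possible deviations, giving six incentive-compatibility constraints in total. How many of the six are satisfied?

Moderate (own payoff 1212 − 114×3.1 = 858.6): to t=0 gives 802 → no gain ✓; to t=5.2 gives 1912 − 114×5.2 = 1319.2 → profitable ✗.
Strong (own payoff 1912 − 67×5.2 = 1563.6): to t=0 gives 802 → no gain ✓; to t=3.1 gives 1212 − 67×3.1 = 1004.3 → no gain ✓.
Weak (own payoff 802): to t=3.1 gives 1212 − 183×3.1 = 644.7 → no gain ✓; to t=5.2 gives 1912 − 183×5.2 = 960.4 → profitable ✗.
4 of the 6 constraints hold; not an equilibrium.

4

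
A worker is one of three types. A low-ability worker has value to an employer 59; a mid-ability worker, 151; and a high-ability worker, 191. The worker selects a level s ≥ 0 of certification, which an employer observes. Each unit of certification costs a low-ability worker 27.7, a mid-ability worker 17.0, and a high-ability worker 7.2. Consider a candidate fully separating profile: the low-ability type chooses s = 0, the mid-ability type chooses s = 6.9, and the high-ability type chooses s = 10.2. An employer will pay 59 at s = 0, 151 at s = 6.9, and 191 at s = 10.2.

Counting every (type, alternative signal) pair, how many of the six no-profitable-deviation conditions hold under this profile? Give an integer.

5

Mid-ability (own payoff 151 − 17.0×6.9 = 33.7): to s=0 gives 59 → profitable ✗; to s=10.2 gives 191 − 17.0×10.2 = 17.6 → no gain ✓.
High-ability (own payoff 191 − 7.2×10.2 = 117.56): to s=0 gives 59 → no gain ✓; to s=6.9 gives 151 − 7.2×6.9 = 101.32 → no gain ✓.
Low-ability (own payoff 59): to s=6.9 gives 151 − 27.7×6.9 = -40.13 → no gain ✓; to s=10.2 gives 191 − 27.7×10.2 = -91.54 → no gain ✓.
5 of the 6 constraints hold; not an equilibrium.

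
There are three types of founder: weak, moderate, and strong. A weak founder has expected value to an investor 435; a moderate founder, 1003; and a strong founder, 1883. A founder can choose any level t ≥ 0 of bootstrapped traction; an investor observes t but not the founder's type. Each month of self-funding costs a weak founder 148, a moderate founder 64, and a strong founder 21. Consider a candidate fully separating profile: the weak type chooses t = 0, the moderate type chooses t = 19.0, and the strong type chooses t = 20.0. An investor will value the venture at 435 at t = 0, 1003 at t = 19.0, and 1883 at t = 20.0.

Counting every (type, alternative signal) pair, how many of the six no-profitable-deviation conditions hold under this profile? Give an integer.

4

Strong (own payoff 1883 − 21×20.0 = 1463): to t=0 gives 435 → no gain ✓; to t=19.0 gives 1003 − 21×19.0 = 604 → no gain ✓.
Moderate (own payoff 1003 − 64×19.0 = -213): to t=0 gives 435 → profitable ✗; to t=20.0 gives 1883 − 64×20.0 = 603 → profitable ✗.
Weak (own payoff 435): to t=19.0 gives 1003 − 148×19.0 = -1809 → no gain ✓; to t=20.0 gives 1883 − 148×20.0 = -1077 → no gain ✓.
4 of the 6 constraints hold; not an equilibrium.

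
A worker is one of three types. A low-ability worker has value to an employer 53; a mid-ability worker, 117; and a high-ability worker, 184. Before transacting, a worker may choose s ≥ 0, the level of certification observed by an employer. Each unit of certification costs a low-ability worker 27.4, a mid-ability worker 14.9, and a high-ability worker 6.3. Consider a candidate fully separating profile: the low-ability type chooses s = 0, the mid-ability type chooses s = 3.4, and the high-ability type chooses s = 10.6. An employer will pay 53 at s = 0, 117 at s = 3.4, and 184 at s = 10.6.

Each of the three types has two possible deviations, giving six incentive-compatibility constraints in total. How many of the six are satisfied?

6

High-ability (own payoff 184 − 6.3×10.6 = 117.22): to s=0 gives 53 → no gain ✓; to s=3.4 gives 117 − 6.3×3.4 = 95.58 → no gain ✓.
Mid-ability (own payoff 117 − 14.9×3.4 = 66.34): to s=0 gives 53 → no gain ✓; to s=10.6 gives 184 − 14.9×10.6 = 26.06 → no gain ✓.
Low-ability (own payoff 53): to s=3.4 gives 117 − 27.4×3.4 = 23.84 → no gain ✓; to s=10.6 gives 184 − 27.4×10.6 = -106.44 → no gain ✓.
6 of the 6 constraints hold; this profile is a separating equilibrium.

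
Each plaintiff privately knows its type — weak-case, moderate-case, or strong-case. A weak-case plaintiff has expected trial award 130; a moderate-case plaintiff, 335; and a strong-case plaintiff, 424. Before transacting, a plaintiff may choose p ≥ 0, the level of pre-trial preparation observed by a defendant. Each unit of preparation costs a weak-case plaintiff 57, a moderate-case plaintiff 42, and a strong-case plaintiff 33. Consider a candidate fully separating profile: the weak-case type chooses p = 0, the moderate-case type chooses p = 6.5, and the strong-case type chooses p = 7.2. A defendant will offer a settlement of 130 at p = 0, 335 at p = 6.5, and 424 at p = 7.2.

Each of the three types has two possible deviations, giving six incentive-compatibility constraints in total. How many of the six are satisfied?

Weak-case (own payoff 130): to p=6.5 gives 335 − 57×6.5 = -35.5 → no gain ✓; to p=7.2 gives 424 − 57×7.2 = 13.6 → no gain ✓.
Moderate-case (own payoff 335 − 42×6.5 = 62): to p=0 gives 130 → profitable ✗; to p=7.2 gives 424 − 42×7.2 = 121.6 → profitable ✗.
Strong-case (own payoff 424 − 33×7.2 = 186.4): to p=0 gives 130 → no gain ✓; to p=6.5 gives 335 − 33×6.5 = 120.5 → no gain ✓.
4 of the 6 constraints hold; not an equilibrium.

4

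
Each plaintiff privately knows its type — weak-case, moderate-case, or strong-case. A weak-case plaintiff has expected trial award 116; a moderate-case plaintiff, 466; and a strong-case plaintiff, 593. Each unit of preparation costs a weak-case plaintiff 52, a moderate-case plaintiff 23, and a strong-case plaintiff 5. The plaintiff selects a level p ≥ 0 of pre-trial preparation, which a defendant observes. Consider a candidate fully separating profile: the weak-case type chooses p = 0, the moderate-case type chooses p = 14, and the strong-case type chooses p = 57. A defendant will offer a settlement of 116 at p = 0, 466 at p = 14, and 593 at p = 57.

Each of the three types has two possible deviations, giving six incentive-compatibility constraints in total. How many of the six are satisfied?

Moderate-case (own payoff 466 − 23×14 = 144): to p=0 gives 116 → no gain ✓; to p=57 gives 593 − 23×57 = -718 → no gain ✓.
Strong-case (own payoff 593 − 5×57 = 308): to p=0 gives 116 → no gain ✓; to p=14 gives 466 − 5×14 = 396 → profitable ✗.
Weak-case (own payoff 116): to p=14 gives 466 − 52×14 = -262 → no gain ✓; to p=57 gives 593 − 52×57 = -2371 → no gain ✓.
5 of the 6 constraints hold; not an equilibrium.

5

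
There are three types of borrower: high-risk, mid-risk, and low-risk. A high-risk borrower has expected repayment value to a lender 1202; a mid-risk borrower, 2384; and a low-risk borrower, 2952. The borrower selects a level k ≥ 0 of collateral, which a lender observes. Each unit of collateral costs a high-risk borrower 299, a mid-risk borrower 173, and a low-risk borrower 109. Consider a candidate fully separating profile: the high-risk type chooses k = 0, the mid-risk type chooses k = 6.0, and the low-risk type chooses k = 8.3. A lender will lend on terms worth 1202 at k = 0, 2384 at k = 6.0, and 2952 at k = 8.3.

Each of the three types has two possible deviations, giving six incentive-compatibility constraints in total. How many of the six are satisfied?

Low-risk (own payoff 2952 − 109×8.3 = 2047.3): to k=0 gives 1202 → no gain ✓; to k=6.0 gives 2384 − 109×6.0 = 1730 → no gain ✓.
Mid-risk (own payoff 2384 − 173×6.0 = 1346): to k=0 gives 1202 → no gain ✓; to k=8.3 gives 2952 − 173×8.3 = 1516.1 → profitable ✗.
High-risk (own payoff 1202): to k=6.0 gives 2384 − 299×6.0 = 590 → no gain ✓; to k=8.3 gives 2952 − 299×8.3 = 470.3 → no gain ✓.
5 of the 6 constraints hold; not an equilibrium.

5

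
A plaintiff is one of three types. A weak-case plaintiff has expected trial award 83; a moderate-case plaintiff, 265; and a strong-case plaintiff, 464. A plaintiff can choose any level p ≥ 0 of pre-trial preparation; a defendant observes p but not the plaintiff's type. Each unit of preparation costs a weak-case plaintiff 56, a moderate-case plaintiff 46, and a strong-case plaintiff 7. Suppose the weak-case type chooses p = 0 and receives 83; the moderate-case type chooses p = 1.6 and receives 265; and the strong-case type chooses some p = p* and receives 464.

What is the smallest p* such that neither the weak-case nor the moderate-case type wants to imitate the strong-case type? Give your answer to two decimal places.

Moderate-case type (on-path payoff 265 − 46×1.6 = 191.4) won't mimic when 191.4 ≥ 464 − 46·p*, i.e. p* ≥ 5.93.
Weak-case type (on-path payoff 83) won't mimic when 83 ≥ 464 − 56·p*, i.e. p* ≥ 6.80.
Both must hold, so p* = max(6.80, 5.93) = 6.80. The weak-case type's constraint binds.

6.80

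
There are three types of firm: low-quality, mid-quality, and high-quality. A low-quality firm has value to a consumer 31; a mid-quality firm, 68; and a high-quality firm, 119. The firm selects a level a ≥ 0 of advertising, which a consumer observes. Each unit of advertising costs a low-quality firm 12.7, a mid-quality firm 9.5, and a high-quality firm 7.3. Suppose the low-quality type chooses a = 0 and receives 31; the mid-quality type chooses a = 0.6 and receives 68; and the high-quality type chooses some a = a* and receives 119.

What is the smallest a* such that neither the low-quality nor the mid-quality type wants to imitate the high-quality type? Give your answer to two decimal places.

Low-quality type (on-path payoff 31) won't mimic when 31 ≥ 119 − 12.7·a*, i.e. a* ≥ 6.93.
Mid-quality type (on-path payoff 68 − 9.5×0.6 = 62.3) won't mimic when 62.3 ≥ 119 − 9.5·a*, i.e. a* ≥ 5.97.
Both must hold, so a* = max(6.93, 5.97) = 6.93. The low-quality type's constraint binds.

6.93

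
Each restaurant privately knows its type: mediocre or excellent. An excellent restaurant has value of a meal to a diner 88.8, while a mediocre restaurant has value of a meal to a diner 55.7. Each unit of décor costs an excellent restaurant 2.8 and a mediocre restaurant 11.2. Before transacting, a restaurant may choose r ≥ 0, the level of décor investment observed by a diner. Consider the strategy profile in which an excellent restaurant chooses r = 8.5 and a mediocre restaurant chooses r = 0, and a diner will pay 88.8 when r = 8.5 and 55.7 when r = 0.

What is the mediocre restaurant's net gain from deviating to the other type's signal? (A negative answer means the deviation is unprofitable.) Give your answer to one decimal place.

-62.1

Playing r = 0 the mediocre restaurant receives 55.7.
Deviating to r = 8.5 brings payment 88.8 at cost 11.2 × 8.5 = 95.2, netting -6.4.
Gain from deviating: -6.4 − 55.7 = -62.1.
The gain is negative, so the mediocre type's incentive-compatibility constraint is satisfied.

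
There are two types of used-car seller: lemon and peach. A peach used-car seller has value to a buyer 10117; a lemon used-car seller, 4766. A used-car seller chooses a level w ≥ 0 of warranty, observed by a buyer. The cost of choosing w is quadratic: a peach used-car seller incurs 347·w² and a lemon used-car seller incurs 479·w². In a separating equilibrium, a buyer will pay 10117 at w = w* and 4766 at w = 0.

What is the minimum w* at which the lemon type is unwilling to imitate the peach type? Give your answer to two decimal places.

The lemon type at w = 0 receives 4766; imitating at w* yields 10117 − 479·w*².
Indifference: 4766 = 10117 − 479·w*², so w*² = (10117 − 4766) / 479 ≈ 11.1712.
w* = √11.1712 ≈ 3.34.

3.34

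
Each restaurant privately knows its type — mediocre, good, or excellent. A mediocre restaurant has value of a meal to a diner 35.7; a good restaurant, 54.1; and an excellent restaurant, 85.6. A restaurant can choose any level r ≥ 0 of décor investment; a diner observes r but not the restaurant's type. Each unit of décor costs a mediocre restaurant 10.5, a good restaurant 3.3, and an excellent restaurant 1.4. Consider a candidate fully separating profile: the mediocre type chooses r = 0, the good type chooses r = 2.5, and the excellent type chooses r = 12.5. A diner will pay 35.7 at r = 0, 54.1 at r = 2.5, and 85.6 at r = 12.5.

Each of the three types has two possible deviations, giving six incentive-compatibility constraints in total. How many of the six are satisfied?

6

Mediocre (own payoff 35.7): to r=2.5 gives 54.1 − 10.5×2.5 = 27.85 → no gain ✓; to r=12.5 gives 85.6 − 10.5×12.5 = -45.65 → no gain ✓.
Good (own payoff 54.1 − 3.3×2.5 = 45.85): to r=0 gives 35.7 → no gain ✓; to r=12.5 gives 85.6 − 3.3×12.5 = 44.35 → no gain ✓.
Excellent (own payoff 85.6 − 1.4×12.5 = 68.1): to r=0 gives 35.7 → no gain ✓; to r=2.5 gives 54.1 − 1.4×2.5 = 50.6 → no gain ✓.
6 of the 6 constraints hold; this profile is a separating equilibrium.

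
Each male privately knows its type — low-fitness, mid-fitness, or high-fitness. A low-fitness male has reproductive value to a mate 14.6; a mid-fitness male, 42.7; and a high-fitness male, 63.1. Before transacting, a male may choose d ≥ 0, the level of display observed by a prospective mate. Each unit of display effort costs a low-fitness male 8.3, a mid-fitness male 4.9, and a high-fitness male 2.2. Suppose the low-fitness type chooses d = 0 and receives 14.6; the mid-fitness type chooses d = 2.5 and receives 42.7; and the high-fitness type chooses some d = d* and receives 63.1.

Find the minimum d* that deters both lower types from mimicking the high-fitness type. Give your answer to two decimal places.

Mid-fitness type (on-path payoff 42.7 − 4.9×2.5 = 30.45) won't mimic when 30.45 ≥ 63.1 − 4.9·d*, i.e. d* ≥ 6.66.
Low-fitness type (on-path payoff 14.6) won't mimic when 14.6 ≥ 63.1 − 8.3·d*, i.e. d* ≥ 5.84.
Both must hold, so d* = max(5.84, 6.66) = 6.66. The mid-fitness type's constraint binds.

6.66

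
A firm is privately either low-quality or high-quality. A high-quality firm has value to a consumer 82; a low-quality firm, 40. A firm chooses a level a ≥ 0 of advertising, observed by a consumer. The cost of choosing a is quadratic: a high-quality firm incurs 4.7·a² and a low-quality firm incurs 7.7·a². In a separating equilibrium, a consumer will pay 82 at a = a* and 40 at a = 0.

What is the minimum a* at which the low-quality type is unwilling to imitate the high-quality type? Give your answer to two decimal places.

2.34

The low-quality type at a = 0 receives 40; imitating at a* yields 82 − 7.7·a*².
Indifference: 40 = 82 − 7.7·a*², so a*² = (82 − 40) / 7.7 ≈ 5.4545.
a* = √5.4545 ≈ 2.34.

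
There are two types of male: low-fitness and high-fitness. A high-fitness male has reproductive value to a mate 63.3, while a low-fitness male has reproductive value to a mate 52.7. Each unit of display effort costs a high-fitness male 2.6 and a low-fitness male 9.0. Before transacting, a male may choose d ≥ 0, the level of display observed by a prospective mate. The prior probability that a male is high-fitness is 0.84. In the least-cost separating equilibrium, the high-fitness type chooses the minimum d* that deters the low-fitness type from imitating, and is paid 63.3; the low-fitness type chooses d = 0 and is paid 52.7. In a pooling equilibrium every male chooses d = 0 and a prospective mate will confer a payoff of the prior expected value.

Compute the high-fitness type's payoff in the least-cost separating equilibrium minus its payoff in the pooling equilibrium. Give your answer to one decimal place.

-1.4

Least-cost separating signal: d* solves 52.7 = 63.3 − 9.0·d*, so d* = (63.3 − 52.7)/9.0 ≈ 1.1778.
High-fitness type's separating payoff: 63.3 − 2.6 × d* = 63.3 − 2.6 × (63.3 − 52.7)/9.0 = 63.3 − 27.56/9.0 ≈ 60.238.
Pooling payoff: 0.84 × 63.3 + 0.16 × 52.7 = 61.604.
Difference: 60.238 − 61.604 = -1.366, i.e. -1.4 to one decimal place.
The high-fitness type would prefer the pooling outcome.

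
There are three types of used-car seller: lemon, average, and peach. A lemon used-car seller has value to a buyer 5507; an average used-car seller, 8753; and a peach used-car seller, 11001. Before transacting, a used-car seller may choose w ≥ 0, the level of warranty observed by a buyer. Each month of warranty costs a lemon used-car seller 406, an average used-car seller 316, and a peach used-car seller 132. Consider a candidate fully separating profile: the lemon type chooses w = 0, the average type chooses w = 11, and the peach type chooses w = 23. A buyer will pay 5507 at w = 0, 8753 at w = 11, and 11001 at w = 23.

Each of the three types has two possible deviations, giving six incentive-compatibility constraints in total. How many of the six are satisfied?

Lemon (own payoff 5507): to w=11 gives 8753 − 406×11 = 4287 → no gain ✓; to w=23 gives 11001 − 406×23 = 1663 → no gain ✓.
Peach (own payoff 11001 − 132×23 = 7965): to w=0 gives 5507 → no gain ✓; to w=11 gives 8753 − 132×11 = 7301 → no gain ✓.
Average (own payoff 8753 − 316×11 = 5277): to w=0 gives 5507 → profitable ✗; to w=23 gives 11001 − 316×23 = 3733 → no gain ✓.
5 of the 6 constraints hold; not an equilibrium.

5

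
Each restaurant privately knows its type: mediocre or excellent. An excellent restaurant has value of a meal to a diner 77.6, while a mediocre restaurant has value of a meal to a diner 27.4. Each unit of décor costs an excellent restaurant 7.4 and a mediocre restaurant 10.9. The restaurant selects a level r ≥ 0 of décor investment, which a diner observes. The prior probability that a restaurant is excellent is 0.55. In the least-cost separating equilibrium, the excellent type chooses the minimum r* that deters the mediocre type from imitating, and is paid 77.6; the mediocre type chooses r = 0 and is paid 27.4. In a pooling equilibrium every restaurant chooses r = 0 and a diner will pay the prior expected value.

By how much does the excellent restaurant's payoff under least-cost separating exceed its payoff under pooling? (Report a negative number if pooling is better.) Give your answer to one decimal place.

Least-cost separating signal: r* solves 27.4 = 77.6 − 10.9·r*, so r* = (77.6 − 27.4)/10.9 ≈ 4.6055.
Excellent type's separating payoff: 77.6 − 7.4 × r* = 77.6 − 7.4 × (77.6 − 27.4)/10.9 = 77.6 − 371.48/10.9 ≈ 43.519.
Pooling payoff: 0.55 × 77.6 + 0.45 × 27.4 = 55.01.
Difference: 43.519 − 55.01 = -11.491, i.e. -11.5 to one decimal place.
The excellent type would prefer the pooling outcome.

-11.5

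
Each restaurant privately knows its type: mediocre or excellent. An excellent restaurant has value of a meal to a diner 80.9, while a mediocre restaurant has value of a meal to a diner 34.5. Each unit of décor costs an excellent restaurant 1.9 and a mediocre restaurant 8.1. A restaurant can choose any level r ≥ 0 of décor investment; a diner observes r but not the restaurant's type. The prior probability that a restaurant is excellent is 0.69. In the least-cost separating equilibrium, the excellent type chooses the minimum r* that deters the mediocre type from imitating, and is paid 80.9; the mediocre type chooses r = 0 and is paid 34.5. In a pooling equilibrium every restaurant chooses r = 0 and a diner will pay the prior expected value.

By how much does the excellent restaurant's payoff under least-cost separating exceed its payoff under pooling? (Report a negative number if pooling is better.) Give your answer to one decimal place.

3.5

Least-cost separating signal: r* solves 34.5 = 80.9 − 8.1·r*, so r* = (80.9 − 34.5)/8.1 ≈ 5.7284.
Excellent type's separating payoff: 80.9 − 1.9 × r* = 80.9 − 1.9 × (80.9 − 34.5)/8.1 = 80.9 − 88.16/8.1 ≈ 70.016.
Pooling payoff: 0.69 × 80.9 + 0.31 × 34.5 = 66.516.
Difference: 70.016 − 66.516 = 3.5.
The excellent type prefers to separate.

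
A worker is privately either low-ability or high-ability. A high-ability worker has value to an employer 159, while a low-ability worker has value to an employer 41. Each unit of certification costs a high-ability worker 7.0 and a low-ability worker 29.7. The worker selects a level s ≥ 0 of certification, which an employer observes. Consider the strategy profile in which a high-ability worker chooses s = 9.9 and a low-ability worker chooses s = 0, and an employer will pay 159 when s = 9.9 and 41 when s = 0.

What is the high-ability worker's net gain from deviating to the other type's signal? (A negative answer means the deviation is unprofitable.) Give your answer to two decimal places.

Playing s = 9.9 the high-ability worker receives 159 − 7.0 × 9.9 = 89.7.
Deviating to s = 0 yields 41 instead.
Gain from deviating: 41 − 89.7 = -48.70.
The gain is negative, so the high-ability type's incentive-compatibility constraint is satisfied.

-48.70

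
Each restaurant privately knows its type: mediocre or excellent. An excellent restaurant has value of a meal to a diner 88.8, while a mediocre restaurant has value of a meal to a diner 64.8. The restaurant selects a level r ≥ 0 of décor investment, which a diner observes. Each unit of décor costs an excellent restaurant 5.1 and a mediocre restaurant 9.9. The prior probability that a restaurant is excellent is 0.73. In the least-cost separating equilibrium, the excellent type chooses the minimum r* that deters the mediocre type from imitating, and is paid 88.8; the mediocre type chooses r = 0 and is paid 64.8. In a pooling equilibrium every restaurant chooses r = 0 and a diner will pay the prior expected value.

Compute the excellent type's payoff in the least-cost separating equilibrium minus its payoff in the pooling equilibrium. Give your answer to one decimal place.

-5.9

Least-cost separating signal: r* solves 64.8 = 88.8 − 9.9·r*, so r* = (88.8 − 64.8)/9.9 ≈ 2.4242.
Excellent type's separating payoff: 88.8 − 5.1 × r* = 88.8 − 5.1 × (88.8 − 64.8)/9.9 = 88.8 − 122.4/9.9 ≈ 76.436.
Pooling payoff: 0.73 × 88.8 + 0.27 × 64.8 = 82.32.
Difference: 76.436 − 82.32 = -5.884, i.e. -5.9 to one decimal place.
The excellent type would prefer the pooling outcome.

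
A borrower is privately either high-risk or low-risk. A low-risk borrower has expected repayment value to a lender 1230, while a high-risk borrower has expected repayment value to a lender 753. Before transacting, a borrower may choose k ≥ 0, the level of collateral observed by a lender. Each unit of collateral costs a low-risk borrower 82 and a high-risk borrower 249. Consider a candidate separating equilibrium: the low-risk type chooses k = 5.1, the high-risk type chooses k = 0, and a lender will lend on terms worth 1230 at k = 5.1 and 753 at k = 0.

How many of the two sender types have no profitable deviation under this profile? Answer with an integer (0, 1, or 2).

2

High-risk type: stay at 0 → 753; mimic → 1230 − 249 × 5.1 = -39.9. IC holds (753 ≥ -39.9).
Low-risk type: signal → 1230 − 82 × 5.1 = 811.8; deviate to 0 → 753. IC holds (811.8 ≥ 753).
2 of 2 constraints hold, so this is a separating equilibrium.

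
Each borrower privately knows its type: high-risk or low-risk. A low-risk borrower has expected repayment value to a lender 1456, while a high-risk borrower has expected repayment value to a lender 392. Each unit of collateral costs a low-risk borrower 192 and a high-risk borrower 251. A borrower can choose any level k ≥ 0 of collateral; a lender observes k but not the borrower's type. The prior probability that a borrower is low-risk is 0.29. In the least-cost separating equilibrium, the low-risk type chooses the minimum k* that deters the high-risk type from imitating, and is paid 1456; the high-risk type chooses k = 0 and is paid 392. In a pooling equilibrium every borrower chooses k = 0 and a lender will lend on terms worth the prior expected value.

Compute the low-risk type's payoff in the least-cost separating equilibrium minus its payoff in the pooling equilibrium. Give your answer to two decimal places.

-58.46

Least-cost separating signal: k* solves 392 = 1456 − 251·k*, so k* = (1456 − 392)/251 ≈ 4.2390.
Low-risk type's separating payoff: 1456 − 192 × k* = 1456 − 192 × (1456 − 392)/251 = 1456 − 204288/251 ≈ 642.1036.
Pooling payoff: 0.29 × 1456 + 0.71 × 392 = 700.56.
Difference: 642.1036 − 700.56 = -58.4564, i.e. -58.46 to two decimal places.
The low-risk type would prefer the pooling outcome.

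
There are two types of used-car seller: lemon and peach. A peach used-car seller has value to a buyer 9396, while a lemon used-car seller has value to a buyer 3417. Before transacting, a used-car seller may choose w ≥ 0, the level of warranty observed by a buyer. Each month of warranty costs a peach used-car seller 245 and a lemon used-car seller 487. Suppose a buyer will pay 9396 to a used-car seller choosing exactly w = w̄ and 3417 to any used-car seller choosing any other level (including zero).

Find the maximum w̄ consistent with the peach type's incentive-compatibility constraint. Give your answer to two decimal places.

Choosing w̄ yields the peach type 9396 − 245·w̄; choosing zero yields 3417.
The peach type is indifferent at 9396 − 245·w̄ = 3417, i.e. w̄ = (9396 − 3417) / 245 ≈ 24.40.
For any w̄ above 24.40 the peach type would rather pool at zero, so separation collapses.

24.40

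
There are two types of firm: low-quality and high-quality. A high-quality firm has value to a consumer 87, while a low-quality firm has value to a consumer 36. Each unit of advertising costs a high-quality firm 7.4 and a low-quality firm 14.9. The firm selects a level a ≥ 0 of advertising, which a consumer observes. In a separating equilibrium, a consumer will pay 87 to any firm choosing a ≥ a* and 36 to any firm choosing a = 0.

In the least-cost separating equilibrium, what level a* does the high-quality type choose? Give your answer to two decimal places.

A low-quality firm choosing a = 0 receives 36.
Imitating at a* instead would pay 87 at cost 14.9·a*, netting 87 − 14.9·a*.
Indifference: 36 = 87 − 14.9·a*, so a* = (87 − 36) / 14.9 ≈ 3.42.
This is the low-quality type's binding incentive-compatibility constraint; any a ≥ 3.42 sustains separation on that side.

3.42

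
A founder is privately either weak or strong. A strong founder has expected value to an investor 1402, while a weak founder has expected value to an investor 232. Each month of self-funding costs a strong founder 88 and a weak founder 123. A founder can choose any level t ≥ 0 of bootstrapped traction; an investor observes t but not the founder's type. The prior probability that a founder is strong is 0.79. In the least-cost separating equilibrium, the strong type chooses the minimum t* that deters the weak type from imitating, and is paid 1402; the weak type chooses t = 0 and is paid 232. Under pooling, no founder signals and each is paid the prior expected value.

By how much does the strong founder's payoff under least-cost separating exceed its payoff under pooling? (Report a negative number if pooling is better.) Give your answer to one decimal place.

Least-cost separating signal: t* solves 232 = 1402 − 123·t*, so t* = (1402 − 232)/123 ≈ 9.5122.
Strong type's separating payoff: 1402 − 88 × t* = 1402 − 88 × (1402 − 232)/123 = 1402 − 102960/123 ≈ 564.927.
Pooling payoff: 0.79 × 1402 + 0.21 × 232 = 1156.3.
Difference: 564.927 − 1156.3 = -591.373, i.e. -591.4 to one decimal place.
The strong type would prefer the pooling outcome.

-591.4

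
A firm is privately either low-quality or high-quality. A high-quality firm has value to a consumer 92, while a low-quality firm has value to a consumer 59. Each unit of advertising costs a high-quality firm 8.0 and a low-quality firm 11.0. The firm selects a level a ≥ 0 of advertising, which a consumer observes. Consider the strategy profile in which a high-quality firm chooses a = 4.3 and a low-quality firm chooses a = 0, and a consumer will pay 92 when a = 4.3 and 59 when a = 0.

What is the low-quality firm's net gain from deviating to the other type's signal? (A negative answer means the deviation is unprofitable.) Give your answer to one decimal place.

Playing a = 0 the low-quality firm receives 59.
Deviating to a = 4.3 brings payment 92 at cost 11.0 × 4.3 = 47.3, netting 44.7.
Gain from deviating: 44.7 − 59 = -14.3.
The gain is negative, so the low-quality type's incentive-compatibility constraint is satisfied.

-14.3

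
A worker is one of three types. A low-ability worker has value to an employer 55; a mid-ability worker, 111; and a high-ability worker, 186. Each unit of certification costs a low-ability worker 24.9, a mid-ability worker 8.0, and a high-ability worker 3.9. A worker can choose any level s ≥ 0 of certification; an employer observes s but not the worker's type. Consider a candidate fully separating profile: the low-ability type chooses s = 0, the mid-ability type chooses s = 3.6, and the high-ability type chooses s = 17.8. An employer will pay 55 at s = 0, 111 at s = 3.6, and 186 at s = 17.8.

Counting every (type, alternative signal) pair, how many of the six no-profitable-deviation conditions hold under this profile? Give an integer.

Mid-ability (own payoff 111 − 8.0×3.6 = 82.2): to s=0 gives 55 → no gain ✓; to s=17.8 gives 186 − 8.0×17.8 = 43.6 → no gain ✓.
Low-ability (own payoff 55): to s=3.6 gives 111 − 24.9×3.6 = 21.36 → no gain ✓; to s=17.8 gives 186 − 24.9×17.8 = -257.22 → no gain ✓.
High-ability (own payoff 186 − 3.9×17.8 = 116.58): to s=0 gives 55 → no gain ✓; to s=3.6 gives 111 − 3.9×3.6 = 96.96 → no gain ✓.
6 of the 6 constraints hold; this profile is a separating equilibrium.

6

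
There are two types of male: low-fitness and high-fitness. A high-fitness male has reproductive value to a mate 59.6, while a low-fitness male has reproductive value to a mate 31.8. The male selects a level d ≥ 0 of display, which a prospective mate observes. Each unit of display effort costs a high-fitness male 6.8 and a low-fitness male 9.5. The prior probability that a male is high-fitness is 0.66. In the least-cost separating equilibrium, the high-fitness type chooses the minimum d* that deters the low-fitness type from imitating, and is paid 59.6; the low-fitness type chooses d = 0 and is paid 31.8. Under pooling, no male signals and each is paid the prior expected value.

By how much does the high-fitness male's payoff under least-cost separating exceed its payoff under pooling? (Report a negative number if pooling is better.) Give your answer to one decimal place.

-10.4

Least-cost separating signal: d* solves 31.8 = 59.6 − 9.5·d*, so d* = (59.6 − 31.8)/9.5 ≈ 2.9263.
High-fitness type's separating payoff: 59.6 − 6.8 × d* = 59.6 − 6.8 × (59.6 − 31.8)/9.5 = 59.6 − 189.04/9.5 ≈ 39.701.
Pooling payoff: 0.66 × 59.6 + 0.34 × 31.8 = 50.148.
Difference: 39.701 − 50.148 = -10.447, i.e. -10.4 to one decimal place.
The high-fitness type would prefer the pooling outcome.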